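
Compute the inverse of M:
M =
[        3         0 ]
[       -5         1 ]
det(M) = 3
M⁻¹ =
[      1/3         0 ]
[      5/3         1 ]

For a 2×2 matrix M = [[a, b], [c, d]] with det(M) ≠ 0, M⁻¹ = (1/det(M)) * [[d, -b], [-c, a]].
det(M) = (3)*(1) - (0)*(-5) = 3 - 0 = 3.
M⁻¹ = (1/3) * [[1, 0], [5, 3]].
Dividing each entry by 3 and reducing:
M⁻¹ =
[      1/3         0 ]
[      5/3         1 ]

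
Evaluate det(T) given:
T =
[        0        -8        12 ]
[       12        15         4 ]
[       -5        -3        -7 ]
det(T) = -44

Expand along row 0 (cofactor expansion): det(T) = a*(e*i - f*h) - b*(d*i - f*g) + c*(d*h - e*g), where the 3×3 is [[a, b, c], [d, e, f], [g, h, i]].
Minor M_00 = (15)*(-7) - (4)*(-3) = -105 + 12 = -93.
Minor M_01 = (12)*(-7) - (4)*(-5) = -84 + 20 = -64.
Minor M_02 = (12)*(-3) - (15)*(-5) = -36 + 75 = 39.
det(T) = (0)*(-93) - (-8)*(-64) + (12)*(39) = 0 - 512 + 468 = -44.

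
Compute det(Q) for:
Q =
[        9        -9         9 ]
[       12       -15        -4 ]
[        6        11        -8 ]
det(Q) = 2826

Expand along row 0 (cofactor expansion): det(Q) = a*(e*i - f*h) - b*(d*i - f*g) + c*(d*h - e*g), where the 3×3 is [[a, b, c], [d, e, f], [g, h, i]].
Minor M_00 = (-15)*(-8) - (-4)*(11) = 120 + 44 = 164.
Minor M_01 = (12)*(-8) - (-4)*(6) = -96 + 24 = -72.
Minor M_02 = (12)*(11) - (-15)*(6) = 132 + 90 = 222.
det(Q) = (9)*(164) - (-9)*(-72) + (9)*(222) = 1476 - 648 + 1998 = 2826.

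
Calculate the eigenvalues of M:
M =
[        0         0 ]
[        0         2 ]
λ = 0, 2

Solve det(M - λI) = 0. For a 2×2 matrix the characteristic equation is λ² - (trace)λ + det = 0.
trace(M) = a + d = 0 + 2 = 2.
det(M) = a*d - b*c = (0)*(2) - (0)*(0) = 0 - 0 = 0.
Characteristic equation: λ² - (2)λ + (0) = 0.
Discriminant = (2)² - 4*(0) = 4 - 0 = 4.
λ = (2 ± √4) / 2 = (2 ± 2) / 2 = 0, 2.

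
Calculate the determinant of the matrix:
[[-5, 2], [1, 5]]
-27

For a 2×2 matrix [[a, b], [c, d]], det = ad - bc
det = (-5)(5) - (2)(1) = -25 - 2 = -27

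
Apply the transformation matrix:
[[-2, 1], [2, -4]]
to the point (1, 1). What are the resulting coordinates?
(-1, -2)

Matrix multiplication:
[[-2, 1], [2, -4]] × [1, 1]ᵀ
= [-2×1 + 1×1, 2×1 + -4×1]ᵀ
= [-1.0000, -2.0000]ᵀ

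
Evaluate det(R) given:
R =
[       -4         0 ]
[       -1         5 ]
det(R) = -20

For a 2×2 matrix [[a, b], [c, d]], det = a*d - b*c.
det(R) = (-4)*(5) - (0)*(-1) = -20 - 0 = -20.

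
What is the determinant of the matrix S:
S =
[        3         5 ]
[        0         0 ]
det(S) = 0

For a 2×2 matrix [[a, b], [c, d]], det = a*d - b*c.
det(S) = (3)*(0) - (5)*(0) = 0 - 0 = 0.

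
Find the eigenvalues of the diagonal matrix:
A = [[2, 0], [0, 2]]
λ₁ = 2, λ₂ = 2

The characteristic polynomial of A is det(A - λI) = (2 - λ)(2 - λ) = 0.
The roots are λ = 2 and λ = 2, so the eigenvalues are the diagonal entries.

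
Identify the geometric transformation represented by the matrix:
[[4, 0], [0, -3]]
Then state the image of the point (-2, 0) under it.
non-uniform scaling by (4, -3); image of (-2, 0) is (-8, 0)

This is diagonal with distinct entries, so it scales the x-axis by 4 and the y-axis by -3.
The matrix [[4, 0], [0, -3]] represents: non-uniform scaling by (4, -3).
Applying it to (-2, 0): [4·-2 + 0·0, 0·-2 + -3·0] = (-8, 0).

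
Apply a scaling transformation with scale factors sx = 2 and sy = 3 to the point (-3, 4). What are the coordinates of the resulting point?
(-6, 12)

Scaling matrix:
[[2, 0], [0, 3]]
Result: (-3 × 2, 4 × 3) = (-6, 12)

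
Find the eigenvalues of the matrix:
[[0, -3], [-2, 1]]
λ = -2 and λ = 3

Characteristic equation: det(A - λI) = 0
λ² - (trace)λ + (det) = 0
λ² - (1)λ + (-6) = 0
λ² - 1λ - 6 = 0
Solving: λ = -2, 3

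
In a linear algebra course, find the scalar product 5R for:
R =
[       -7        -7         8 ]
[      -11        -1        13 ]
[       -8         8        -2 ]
5R =
[      -35       -35        40 ]
[      -55        -5        65 ]
[      -40        40       -10 ]

Scalar multiplication is elementwise: (5R)[i][j] = 5 * R[i][j].
  (5R)[0][0] = 5 * (-7) = -35
  (5R)[0][1] = 5 * (-7) = -35
  (5R)[0][2] = 5 * (8) = 40
  (5R)[1][0] = 5 * (-11) = -55
  (5R)[1][1] = 5 * (-1) = -5
  (5R)[1][2] = 5 * (13) = 65
  (5R)[2][0] = 5 * (-8) = -40
  (5R)[2][1] = 5 * (8) = 40
  (5R)[2][2] = 5 * (-2) = -10
5R =
[      -35       -35        40 ]
[      -55        -5        65 ]
[      -40        40       -10 ]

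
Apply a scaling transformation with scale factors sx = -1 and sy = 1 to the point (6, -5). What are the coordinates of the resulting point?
(-6, -5)

Scaling matrix:
[[-1, 0], [0, 1]]
Result: (6 × -1, -5 × 1) = (-6, -5)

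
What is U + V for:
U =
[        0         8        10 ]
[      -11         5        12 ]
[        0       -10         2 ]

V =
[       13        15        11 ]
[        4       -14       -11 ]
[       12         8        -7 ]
U + V =
[       13        23        21 ]
[       -7        -9         1 ]
[       12        -2        -5 ]

Matrix addition is elementwise: (U+V)[i][j] = U[i][j] + V[i][j].
  (U+V)[0][0] = (0) + (13) = 13
  (U+V)[0][1] = (8) + (15) = 23
  (U+V)[0][2] = (10) + (11) = 21
  (U+V)[1][0] = (-11) + (4) = -7
  (U+V)[1][1] = (5) + (-14) = -9
  (U+V)[1][2] = (12) + (-11) = 1
  (U+V)[2][0] = (0) + (12) = 12
  (U+V)[2][1] = (-10) + (8) = -2
  (U+V)[2][2] = (2) + (-7) = -5
U + V =
[       13        23        21 ]
[       -7        -9         1 ]
[       12        -2        -5 ]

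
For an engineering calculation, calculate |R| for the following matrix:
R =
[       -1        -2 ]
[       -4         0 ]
det(R) = -8

For a 2×2 matrix [[a, b], [c, d]], det = a*d - b*c.
det(R) = (-1)*(0) - (-2)*(-4) = 0 - 8 = -8.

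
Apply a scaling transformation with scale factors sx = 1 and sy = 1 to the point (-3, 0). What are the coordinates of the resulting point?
(-3, 0)

Scaling matrix:
[[1, 0], [0, 1]]
Result: (-3 × 1, 0 × 1) = (-3, 0)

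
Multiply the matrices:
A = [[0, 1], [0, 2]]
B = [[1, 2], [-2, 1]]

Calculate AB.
[[-2, 1], [-4, 2]]

Each entry (i,j) of AB = sum over k of A[i][k]*B[k][j].
(AB)[0][0] = (0)*(1) + (1)*(-2) = -2
(AB)[0][1] = (0)*(2) + (1)*(1) = 1
(AB)[1][0] = (0)*(1) + (2)*(-2) = -4
(AB)[1][1] = (0)*(2) + (2)*(1) = 2
AB = [[-2, 1], [-4, 2]]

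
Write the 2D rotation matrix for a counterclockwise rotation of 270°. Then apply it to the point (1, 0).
R = [[0, 1], [-1, 0]]; R·(1, 0) = (0, -1)

Rotation matrix formula: R(θ) = [[cos θ, -sin θ], [sin θ, cos θ]]
For θ = 270°:
cos(270°) = 0
sin(270°) = -1
R = [[0, 1], [-1, 0]]
Apply to (1, 0): [0·1 + (1)·0, -1·1 + 0·0] = (0, -1)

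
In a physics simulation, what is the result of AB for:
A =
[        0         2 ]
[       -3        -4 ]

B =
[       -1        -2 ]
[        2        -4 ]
AB =
[        4        -8 ]
[       -5        22 ]

Matrix multiplication: (AB)[i][j] = sum over k of A[i][k] * B[k][j].
  (AB)[0][0] = (0)*(-1) + (2)*(2) = 4
  (AB)[0][1] = (0)*(-2) + (2)*(-4) = -8
  (AB)[1][0] = (-3)*(-1) + (-4)*(2) = -5
  (AB)[1][1] = (-3)*(-2) + (-4)*(-4) = 22
AB =
[        4        -8 ]
[       -5        22 ]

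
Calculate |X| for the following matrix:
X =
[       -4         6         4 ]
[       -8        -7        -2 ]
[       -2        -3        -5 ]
det(X) = -292

Expand along row 0 (cofactor expansion): det(X) = a*(e*i - f*h) - b*(d*i - f*g) + c*(d*h - e*g), where the 3×3 is [[a, b, c], [d, e, f], [g, h, i]].
Minor M_00 = (-7)*(-5) - (-2)*(-3) = 35 - 6 = 29.
Minor M_01 = (-8)*(-5) - (-2)*(-2) = 40 - 4 = 36.
Minor M_02 = (-8)*(-3) - (-7)*(-2) = 24 - 14 = 10.
det(X) = (-4)*(29) - (6)*(36) + (4)*(10) = -116 - 216 + 40 = -292.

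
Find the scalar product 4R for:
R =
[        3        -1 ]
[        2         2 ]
4R =
[       12        -4 ]
[        8         8 ]

Scalar multiplication is elementwise: (4R)[i][j] = 4 * R[i][j].
  (4R)[0][0] = 4 * (3) = 12
  (4R)[0][1] = 4 * (-1) = -4
  (4R)[1][0] = 4 * (2) = 8
  (4R)[1][1] = 4 * (2) = 8
4R =
[       12        -4 ]
[        8         8 ]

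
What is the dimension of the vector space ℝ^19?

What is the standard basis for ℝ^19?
Dimension = 19; standard basis = {e_1, e_2, e_3, …, e_19}

ℝ^19 is the space of 19-tuples of real numbers; its dimension is 19.
The standard basis consists of 19 vectors: e_1, e_2, e_3, …, e_19, where e_i is the vector with 1 in position i and 0 elsewhere.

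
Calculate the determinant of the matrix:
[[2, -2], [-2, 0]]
-4

For a 2×2 matrix [[a, b], [c, d]], det = ad - bc
det = (2)(0) - (-2)(-2) = 0 - 4 = -4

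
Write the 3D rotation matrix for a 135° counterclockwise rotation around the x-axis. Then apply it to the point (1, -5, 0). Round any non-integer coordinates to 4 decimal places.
R = [[1, 0, 0], [0, -√2/2, -√2/2], [0, √2/2, -√2/2]]; R·(1, -5, 0) = (1.0000, 3.5355, -3.5355)

Rotation matrix for 135° around x-axis:
cos(135°) = -√2/2, sin(135°) = √2/2
R = [[1, 0, 0], [0, -√2/2, -√2/2], [0, √2/2, -√2/2]]
Apply to (1, -5, 0): R·[1, -5, 0]ᵀ = (1.0000, 3.5355, -3.5355)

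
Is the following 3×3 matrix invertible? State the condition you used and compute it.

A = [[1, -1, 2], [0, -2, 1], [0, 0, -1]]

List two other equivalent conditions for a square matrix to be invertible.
Yes, invertible; det(A) = 2 ≠ 0. Equivalent conditions: rank(A) = 3; Ax = 0 has only the trivial solution; 0 is not an eigenvalue; the columns of A are linearly independent.

To check invertibility, compute det(A).
The given matrix is triangular, so det(A) equals the product of its diagonal entries = 2 ≠ 0.
Since det(A) ≠ 0, A is invertible.
Equivalent conditions for a square matrix A to be invertible:
- rank(A) = 3 (full rank).
- The homogeneous system Ax = 0 has only the trivial solution x = 0.
- 0 is not an eigenvalue of A.
- The columns (equivalently rows) of A are linearly independent.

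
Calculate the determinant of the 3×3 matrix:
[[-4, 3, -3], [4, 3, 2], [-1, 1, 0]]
-19

Expansion along first row:
det = -4·det([[3,2],[1,0]]) - 3·det([[4,2],[-1,0]]) + -3·det([[4,3],[-1,1]])
    = -4·(3·0 - 2·1) - 3·(4·0 - 2·-1) + -3·(4·1 - 3·-1)
    = -4·-2 - 3·2 + -3·7
    = 8 + -6 + -21 = -19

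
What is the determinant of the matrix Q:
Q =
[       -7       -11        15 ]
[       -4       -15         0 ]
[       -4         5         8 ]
det(Q) = -712

Expand along row 0 (cofactor expansion): det(Q) = a*(e*i - f*h) - b*(d*i - f*g) + c*(d*h - e*g), where the 3×3 is [[a, b, c], [d, e, f], [g, h, i]].
Minor M_00 = (-15)*(8) - (0)*(5) = -120 - 0 = -120.
Minor M_01 = (-4)*(8) - (0)*(-4) = -32 - 0 = -32.
Minor M_02 = (-4)*(5) - (-15)*(-4) = -20 - 60 = -80.
det(Q) = (-7)*(-120) - (-11)*(-32) + (15)*(-80) = 840 - 352 - 1200 = -712.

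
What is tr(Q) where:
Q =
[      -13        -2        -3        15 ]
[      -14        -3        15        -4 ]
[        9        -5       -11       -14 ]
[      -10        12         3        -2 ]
tr(Q) = -13 - 3 - 11 - 2 = -29

The trace of a square matrix is the sum of its diagonal entries.
Diagonal entries of Q: Q[0][0] = -13, Q[1][1] = -3, Q[2][2] = -11, Q[3][3] = -2.
tr(Q) = -13 - 3 - 11 - 2 = -29.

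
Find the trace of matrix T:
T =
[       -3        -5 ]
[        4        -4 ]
tr(T) = -3 - 4 = -7

The trace of a square matrix is the sum of its diagonal entries.
Diagonal entries of T: T[0][0] = -3, T[1][1] = -4.
tr(T) = -3 - 4 = -7.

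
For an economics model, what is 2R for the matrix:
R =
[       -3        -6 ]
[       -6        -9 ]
2R =
[       -6       -12 ]
[      -12       -18 ]

Scalar multiplication is elementwise: (2R)[i][j] = 2 * R[i][j].
  (2R)[0][0] = 2 * (-3) = -6
  (2R)[0][1] = 2 * (-6) = -12
  (2R)[1][0] = 2 * (-6) = -12
  (2R)[1][1] = 2 * (-9) = -18
2R =
[       -6       -12 ]
[      -12       -18 ]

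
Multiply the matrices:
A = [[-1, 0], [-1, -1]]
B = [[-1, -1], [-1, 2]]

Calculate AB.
[[1, 1], [2, -1]]

Each entry (i,j) of AB = sum over k of A[i][k]*B[k][j].
(AB)[0][0] = (-1)*(-1) + (0)*(-1) = 1
(AB)[0][1] = (-1)*(-1) + (0)*(2) = 1
(AB)[1][0] = (-1)*(-1) + (-1)*(-1) = 2
(AB)[1][1] = (-1)*(-1) + (-1)*(2) = -1
AB = [[1, 1], [2, -1]]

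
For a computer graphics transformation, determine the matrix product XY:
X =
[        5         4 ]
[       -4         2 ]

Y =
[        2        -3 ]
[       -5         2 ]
XY =
[      -10        -7 ]
[      -18        16 ]

Matrix multiplication: (XY)[i][j] = sum over k of X[i][k] * Y[k][j].
  (XY)[0][0] = (5)*(2) + (4)*(-5) = -10
  (XY)[0][1] = (5)*(-3) + (4)*(2) = -7
  (XY)[1][0] = (-4)*(2) + (2)*(-5) = -18
  (XY)[1][1] = (-4)*(-3) + (2)*(2) = 16
XY =
[      -10        -7 ]
[      -18        16 ]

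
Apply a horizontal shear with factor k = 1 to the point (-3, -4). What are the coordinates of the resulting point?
(-7, -4)

Shear matrix for horizontal shear with factor k = 1:
[[1, 1], [0, 1]]
Result: (-3, -4) → (-7, -4)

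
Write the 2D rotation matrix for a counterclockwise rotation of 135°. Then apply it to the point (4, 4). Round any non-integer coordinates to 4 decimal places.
R = [[-√2/2, -√2/2], [√2/2, -√2/2]]; R·(4, 4) = (-5.6569, 0.0000)

Rotation matrix formula: R(θ) = [[cos θ, -sin θ], [sin θ, cos θ]]
For θ = 135°:
cos(135°) = -√2/2
sin(135°) = √2/2
R = [[-√2/2, -√2/2], [√2/2, -√2/2]]
Apply to (4, 4): [-√2/2·4 + (-√2/2)·4, √2/2·4 + -√2/2·4] = (-5.6569, 0.0000)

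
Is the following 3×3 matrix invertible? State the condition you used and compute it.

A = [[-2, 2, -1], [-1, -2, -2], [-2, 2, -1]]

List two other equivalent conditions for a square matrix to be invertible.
No, not invertible; det(A) = 0 (two rows are equal, so the rows are linearly dependent). Equivalent conditions (failing for this A): rank(A) < 3; Ax = 0 has non-trivial solutions; 0 is an eigenvalue; the columns are linearly dependent.

To check invertibility, compute det(A).
In this matrix, row 0 and the last row are identical, so one row is a scalar multiple of another and the rows are linearly dependent.
A matrix with linearly dependent rows has det = 0 and is not invertible.
Equivalent failed conditions:
- rank(A) < 3.
- Ax = 0 has non-trivial solutions.
- 0 is an eigenvalue.
- The columns are linearly dependent.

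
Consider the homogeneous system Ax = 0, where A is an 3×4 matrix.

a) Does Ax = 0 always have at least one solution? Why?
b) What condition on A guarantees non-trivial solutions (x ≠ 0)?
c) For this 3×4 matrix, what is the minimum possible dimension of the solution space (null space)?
a) Yes, x = 0 is always a solution. b) When A has linearly dependent columns (rank < n). c) Minimum nullity = 1.

a) x = 0 satisfies A·0 = 0, so the zero vector is always a solution.
b) Non-trivial solutions exist iff the columns of A are linearly dependent, equivalently rank(A) < n (the number of columns).
c) By rank-nullity, rank(A) + nullity(A) = n = 4. Since A has only 3 rows, rank(A) ≤ 3, so nullity(A) ≥ 4 - 3 = 1.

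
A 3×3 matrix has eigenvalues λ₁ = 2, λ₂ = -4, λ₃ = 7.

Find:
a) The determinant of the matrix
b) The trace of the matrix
det = -56, trace = 5

Two standard eigenvalue identities:
- det(A) equals the product of the eigenvalues (counted with multiplicity).
- trace(A) equals the sum of the eigenvalues.
det(A) = (2)*(-4)*(7) = -56.
trace(A) = 2 - 4 + 7 = 5.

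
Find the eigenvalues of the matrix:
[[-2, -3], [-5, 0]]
λ = -5 and λ = 3

Characteristic equation: det(A - λI) = 0
λ² - (trace)λ + (det) = 0
λ² - (-2)λ + (-15) = 0
λ² + 2λ - 15 = 0
Solving: λ = -5, 3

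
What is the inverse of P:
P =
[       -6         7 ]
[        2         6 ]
det(P) = -50
P⁻¹ =
[    -3/25      7/50 ]
[     1/25      3/25 ]

For a 2×2 matrix P = [[a, b], [c, d]] with det(P) ≠ 0, P⁻¹ = (1/det(P)) * [[d, -b], [-c, a]].
det(P) = (-6)*(6) - (7)*(2) = -36 - 14 = -50.
P⁻¹ = (1/-50) * [[6, -7], [-2, -6]].
Dividing each entry by -50 and reducing:
P⁻¹ =
[    -3/25      7/50 ]
[     1/25      3/25 ]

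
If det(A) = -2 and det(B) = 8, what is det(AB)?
-16

Use the multiplicative property of determinants: det(AB) = det(A)*det(B).
det(AB) = (-2)*(8) = -16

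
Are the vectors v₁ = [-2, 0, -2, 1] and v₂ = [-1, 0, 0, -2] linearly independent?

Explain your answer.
Yes, linearly independent

Two vectors are linearly dependent iff one is a scalar multiple of the other.
No single scalar k satisfies v₂ = k·v₁ (the ratios of corresponding entries disagree), so v₁ and v₂ are linearly independent.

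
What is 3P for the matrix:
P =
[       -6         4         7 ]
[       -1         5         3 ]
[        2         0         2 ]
3P =
[      -18        12        21 ]
[       -3        15         9 ]
[        6         0         6 ]

Scalar multiplication is elementwise: (3P)[i][j] = 3 * P[i][j].
  (3P)[0][0] = 3 * (-6) = -18
  (3P)[0][1] = 3 * (4) = 12
  (3P)[0][2] = 3 * (7) = 21
  (3P)[1][0] = 3 * (-1) = -3
  (3P)[1][1] = 3 * (5) = 15
  (3P)[1][2] = 3 * (3) = 9
  (3P)[2][0] = 3 * (2) = 6
  (3P)[2][1] = 3 * (0) = 0
  (3P)[2][2] = 3 * (2) = 6
3P =
[      -18        12        21 ]
[       -3        15         9 ]
[        6         0         6 ]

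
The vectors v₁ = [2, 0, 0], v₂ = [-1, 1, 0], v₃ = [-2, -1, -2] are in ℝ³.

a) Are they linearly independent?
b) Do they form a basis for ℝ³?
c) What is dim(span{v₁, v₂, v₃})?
Yes independent, yes basis, dim = 3

Stack v₁, v₂, v₃ as rows of a 3×3 matrix.
[[2, 0, 0]; [-1, 1, 0]; [-2, -1, -2]] is already lower triangular with nonzero diagonal entries (2, 1, -2), so its determinant is the product of the diagonal entries, det = (2)·(1)·(-2) = -4 ≠ 0, and the rows are linearly independent.
Three linearly independent vectors in ℝ³ form a basis for ℝ³, so dim(span{v₁,v₂,v₃}) = 3.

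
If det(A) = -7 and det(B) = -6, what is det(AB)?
42

Use the multiplicative property of determinants: det(AB) = det(A)*det(B).
det(AB) = (-7)*(-6) = 42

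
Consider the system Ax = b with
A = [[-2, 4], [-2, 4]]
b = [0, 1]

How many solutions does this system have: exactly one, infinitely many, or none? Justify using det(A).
No solution

det(A) = (-2)*(4) - (4)*(-2) = 0, so A is singular.
The column space of A is span(column 1) = span([-2, -2]).
b = [0, 1] is not a scalar multiple of column 1, so b ∉ column space and the system is inconsistent — no solution.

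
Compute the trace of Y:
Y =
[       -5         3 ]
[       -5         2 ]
tr(Y) = -5 + 2 = -3

The trace of a square matrix is the sum of its diagonal entries.
Diagonal entries of Y: Y[0][0] = -5, Y[1][1] = 2.
tr(Y) = -5 + 2 = -3.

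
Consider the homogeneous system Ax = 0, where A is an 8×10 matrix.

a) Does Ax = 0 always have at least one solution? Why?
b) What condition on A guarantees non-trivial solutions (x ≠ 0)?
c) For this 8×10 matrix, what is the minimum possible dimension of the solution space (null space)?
a) Yes, x = 0 is always a solution. b) When A has linearly dependent columns (rank < n). c) Minimum nullity = 2.

a) x = 0 satisfies A·0 = 0, so the zero vector is always a solution.
b) Non-trivial solutions exist iff the columns of A are linearly dependent, equivalently rank(A) < n (the number of columns).
c) By rank-nullity, rank(A) + nullity(A) = n = 10. Since A has only 8 rows, rank(A) ≤ 8, so nullity(A) ≥ 10 - 8 = 2.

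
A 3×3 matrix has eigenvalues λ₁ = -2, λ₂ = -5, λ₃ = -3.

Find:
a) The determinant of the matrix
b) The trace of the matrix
det = -30, trace = -10

Two standard eigenvalue identities:
- det(A) equals the product of the eigenvalues (counted with multiplicity).
- trace(A) equals the sum of the eigenvalues.
det(A) = (-2)*(-5)*(-3) = -30.
trace(A) = -2 - 5 - 3 = -10.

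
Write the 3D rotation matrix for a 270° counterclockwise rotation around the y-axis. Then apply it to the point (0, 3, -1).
R = [[0, 0, -1], [0, 1, 0], [1, 0, 0]]; R·(0, 3, -1) = (1, 3, 0)

Rotation matrix for 270° around y-axis:
cos(270°) = 0, sin(270°) = -1
R = [[0, 0, -1], [0, 1, 0], [1, 0, 0]]
Apply to (0, 3, -1): R·[0, 3, -1]ᵀ = (1, 3, 0)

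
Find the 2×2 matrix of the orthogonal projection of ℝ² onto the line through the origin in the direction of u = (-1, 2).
[[1/5, -2/5], [-2/5, 4/5]]

The orthogonal projection onto the line spanned by a nonzero vector u = (a, b) has matrix P = (u uᵀ) / (uᵀ u) = (1/(a² + b²)) · [[a², ab], [ab, b²]].
Here u = (-1, 2), so a² + b² = 1 + 4 = 5.
P = (1/5) · [[1, -2], [-2, 4]] = [[1/5, -2/5], [-2/5, 4/5]].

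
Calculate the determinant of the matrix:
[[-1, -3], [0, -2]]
2

For a 2×2 matrix [[a, b], [c, d]], det = ad - bc
det = (-1)(-2) - (-3)(0) = 2 - 0 = 2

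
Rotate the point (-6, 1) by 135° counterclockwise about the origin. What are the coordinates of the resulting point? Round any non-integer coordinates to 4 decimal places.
(3.5355, -4.9497)

Rotation matrix R(θ) = [[cos θ, -sin θ], [sin θ, cos θ]]; for θ = 135°:
R = [[-√2/2, -√2/2], [√2/2, -√2/2]]
Result: R × [-6, 1]ᵀ = [-√2/2·-6 + (-√2/2)·1, √2/2·-6 + (-√2/2)·1]ᵀ = (3.5355, -4.9497)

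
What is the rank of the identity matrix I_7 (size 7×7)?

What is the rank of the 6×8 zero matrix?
rank(I_7) = 7, rank(0) = 0

The identity I_7 has 7 columns that are the standard basis vectors e_1, …, e_7. These are linearly independent, so all 7 columns are pivots and rank(I_7) = 7.
The 6×8 zero matrix has every entry zero, so every row is the zero row and there are no pivots; rank(0) = 0.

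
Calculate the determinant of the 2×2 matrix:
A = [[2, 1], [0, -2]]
-4

For A = [[a, b], [c, d]], det(A) = a*d - b*c.
det(A) = (2)*(-2) - (1)*(0) = -4 - 0 = -4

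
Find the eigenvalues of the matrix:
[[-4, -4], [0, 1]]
λ = -4 and λ = 1

Characteristic equation: det(A - λI) = 0
λ² - (trace)λ + (det) = 0
λ² - (-3)λ + (-4) = 0
λ² + 3λ - 4 = 0
Solving: λ = -4, 1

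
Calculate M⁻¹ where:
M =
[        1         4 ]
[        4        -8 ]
det(M) = -24
M⁻¹ =
[      1/3       1/6 ]
[      1/6     -1/24 ]

For a 2×2 matrix M = [[a, b], [c, d]] with det(M) ≠ 0, M⁻¹ = (1/det(M)) * [[d, -b], [-c, a]].
det(M) = (1)*(-8) - (4)*(4) = -8 - 16 = -24.
M⁻¹ = (1/-24) * [[-8, -4], [-4, 1]].
Dividing each entry by -24 and reducing:
M⁻¹ =
[      1/3       1/6 ]
[      1/6     -1/24 ]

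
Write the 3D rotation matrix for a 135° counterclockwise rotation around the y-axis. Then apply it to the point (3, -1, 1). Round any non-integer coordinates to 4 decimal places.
R = [[-√2/2, 0, √2/2], [0, 1, 0], [-√2/2, 0, -√2/2]]; R·(3, -1, 1) = (-1.4142, -1.0000, -2.8284)

Rotation matrix for 135° around y-axis:
cos(135°) = -√2/2, sin(135°) = √2/2
R = [[-√2/2, 0, √2/2], [0, 1, 0], [-√2/2, 0, -√2/2]]
Apply to (3, -1, 1): R·[3, -1, 1]ᵀ = (-1.4142, -1.0000, -2.8284)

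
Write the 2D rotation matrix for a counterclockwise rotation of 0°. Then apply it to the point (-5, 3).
R = [[1, 0], [0, 1]]; R·(-5, 3) = (-5, 3)

Rotation matrix formula: R(θ) = [[cos θ, -sin θ], [sin θ, cos θ]]
For θ = 0°:
cos(0°) = 1
sin(0°) = 0
R = [[1, 0], [0, 1]]
Apply to (-5, 3): [1·-5 + (0)·3, 0·-5 + 1·3] = (-5, 3)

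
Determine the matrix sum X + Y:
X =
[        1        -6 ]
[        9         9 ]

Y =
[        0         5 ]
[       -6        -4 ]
X + Y =
[        1        -1 ]
[        3         5 ]

Matrix addition is elementwise: (X+Y)[i][j] = X[i][j] + Y[i][j].
  (X+Y)[0][0] = (1) + (0) = 1
  (X+Y)[0][1] = (-6) + (5) = -1
  (X+Y)[1][0] = (9) + (-6) = 3
  (X+Y)[1][1] = (9) + (-4) = 5
X + Y =
[        1        -1 ]
[        3         5 ]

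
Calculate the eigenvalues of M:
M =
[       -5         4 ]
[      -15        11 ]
λ = 1, 5

Solve det(M - λI) = 0. For a 2×2 matrix the characteristic equation is λ² - (trace)λ + det = 0.
trace(M) = a + d = -5 + 11 = 6.
det(M) = a*d - b*c = (-5)*(11) - (4)*(-15) = -55 + 60 = 5.
Characteristic equation: λ² - (6)λ + (5) = 0.
Discriminant = (6)² - 4*(5) = 36 - 20 = 16.
λ = (6 ± √16) / 2 = (6 ± 4) / 2 = 1, 5.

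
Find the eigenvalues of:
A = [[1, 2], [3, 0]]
λ = -2, 3

Solve det(A - λI) = 0. For a 2×2 matrix this is λ² - (trace)λ + det = 0.
trace(A) = 1 + 0 = 1.
det(A) = (1)*(0) - (2)*(3) = 0 - 6 = -6.
Characteristic equation: λ² - (1)λ + (-6) = 0.
Discriminant: (1)² - 4*(-6) = 1 + 24 = 25.
Roots: λ = (1 ± √25) / 2 = -2, 3.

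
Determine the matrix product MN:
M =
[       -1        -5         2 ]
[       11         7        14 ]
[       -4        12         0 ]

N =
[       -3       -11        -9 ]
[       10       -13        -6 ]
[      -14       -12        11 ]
MN =
[      -75        52        61 ]
[     -159      -380        13 ]
[      132      -112       -36 ]

Matrix multiplication: (MN)[i][j] = sum over k of M[i][k] * N[k][j].
  (MN)[0][0] = (-1)*(-3) + (-5)*(10) + (2)*(-14) = -75
  (MN)[0][1] = (-1)*(-11) + (-5)*(-13) + (2)*(-12) = 52
  (MN)[0][2] = (-1)*(-9) + (-5)*(-6) + (2)*(11) = 61
  (MN)[1][0] = (11)*(-3) + (7)*(10) + (14)*(-14) = -159
  (MN)[1][1] = (11)*(-11) + (7)*(-13) + (14)*(-12) = -380
  (MN)[1][2] = (11)*(-9) + (7)*(-6) + (14)*(11) = 13
  (MN)[2][0] = (-4)*(-3) + (12)*(10) + (0)*(-14) = 132
  (MN)[2][1] = (-4)*(-11) + (12)*(-13) + (0)*(-12) = -112
  (MN)[2][2] = (-4)*(-9) + (12)*(-6) + (0)*(11) = -36
MN =
[      -75        52        61 ]
[     -159      -380        13 ]
[      132      -112       -36 ]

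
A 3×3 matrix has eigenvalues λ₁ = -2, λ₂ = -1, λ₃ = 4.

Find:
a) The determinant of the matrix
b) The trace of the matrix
det = 8, trace = 1

Two standard eigenvalue identities:
- det(A) equals the product of the eigenvalues (counted with multiplicity).
- trace(A) equals the sum of the eigenvalues.
det(A) = (-2)*(-1)*(4) = 8.
trace(A) = -2 - 1 + 4 = 1.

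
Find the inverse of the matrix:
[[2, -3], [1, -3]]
[[1, -1], [1/3, -2/3]]

For [[a,b],[c,d]], inverse = (1/det)·[[d,-b],[-c,a]]
det = 2·-3 - -3·1 = -3
Inverse = (1/-3)·[[-3, 3], [-1, 2]]
        = [[1, -1], [1/3, -2/3]]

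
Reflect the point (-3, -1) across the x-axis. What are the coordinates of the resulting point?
(-3, 1)

Reflection across x-axis: (-3, -1) → (-3, 1)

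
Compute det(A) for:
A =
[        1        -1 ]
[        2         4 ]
det(A) = 6

For a 2×2 matrix [[a, b], [c, d]], det = a*d - b*c.
det(A) = (1)*(4) - (-1)*(2) = 4 + 2 = 6.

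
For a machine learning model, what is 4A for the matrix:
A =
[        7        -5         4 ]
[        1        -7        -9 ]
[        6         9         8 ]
4A =
[       28       -20        16 ]
[        4       -28       -36 ]
[       24        36        32 ]

Scalar multiplication is elementwise: (4A)[i][j] = 4 * A[i][j].
  (4A)[0][0] = 4 * (7) = 28
  (4A)[0][1] = 4 * (-5) = -20
  (4A)[0][2] = 4 * (4) = 16
  (4A)[1][0] = 4 * (1) = 4
  (4A)[1][1] = 4 * (-7) = -28
  (4A)[1][2] = 4 * (-9) = -36
  (4A)[2][0] = 4 * (6) = 24
  (4A)[2][1] = 4 * (9) = 36
  (4A)[2][2] = 4 * (8) = 32
4A =
[       28       -20        16 ]
[        4       -28       -36 ]
[       24        36        32 ]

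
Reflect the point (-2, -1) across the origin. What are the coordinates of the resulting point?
(2, 1)

Reflection across origin: (-2, -1) → (2, 1)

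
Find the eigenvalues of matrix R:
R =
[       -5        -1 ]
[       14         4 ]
λ = -3, 2

Solve det(R - λI) = 0. For a 2×2 matrix the characteristic equation is λ² - (trace)λ + det = 0.
trace(R) = a + d = -5 + 4 = -1.
det(R) = a*d - b*c = (-5)*(4) - (-1)*(14) = -20 + 14 = -6.
Characteristic equation: λ² - (-1)λ + (-6) = 0.
Discriminant = (-1)² - 4*(-6) = 1 + 24 = 25.
λ = (-1 ± √25) / 2 = (-1 ± 5) / 2 = -3, 2.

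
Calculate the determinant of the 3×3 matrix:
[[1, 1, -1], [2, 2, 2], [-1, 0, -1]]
-4

Expansion along first row:
det = 1·det([[2,2],[0,-1]]) - 1·det([[2,2],[-1,-1]]) + -1·det([[2,2],[-1,0]])
    = 1·(2·-1 - 2·0) - 1·(2·-1 - 2·-1) + -1·(2·0 - 2·-1)
    = 1·-2 - 1·0 + -1·2
    = -2 + 0 + -2 = -4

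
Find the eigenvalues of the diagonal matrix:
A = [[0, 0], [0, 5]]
λ₁ = 0, λ₂ = 5

The characteristic polynomial of A is det(A - λI) = (0 - λ)(5 - λ) = 0.
The roots are λ = 0 and λ = 5, so the eigenvalues are the diagonal entries.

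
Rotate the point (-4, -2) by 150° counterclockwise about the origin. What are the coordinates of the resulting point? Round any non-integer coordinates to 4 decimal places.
(4.4641, -0.2679)

Rotation matrix R(θ) = [[cos θ, -sin θ], [sin θ, cos θ]]; for θ = 150°:
R = [[-√3/2, -1/2], [1/2, -√3/2]]
Result: R × [-4, -2]ᵀ = [-√3/2·-4 + (-1/2)·-2, 1/2·-4 + (-√3/2)·-2]ᵀ = (4.4641, -0.2679)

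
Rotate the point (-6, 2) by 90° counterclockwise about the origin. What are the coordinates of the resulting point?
(-2, -6)

Rotation matrix R(θ) = [[cos θ, -sin θ], [sin θ, cos θ]]; for θ = 90°:
R = [[0, -1], [1, 0]]
Result: R × [-6, 2]ᵀ = [0·-6 + (-1)·2, 1·-6 + (0)·2]ᵀ = (-2, -6)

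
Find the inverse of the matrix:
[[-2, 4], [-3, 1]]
[[1/10, -2/5], [3/10, -1/5]]

For [[a,b],[c,d]], inverse = (1/det)·[[d,-b],[-c,a]]
det = -2·1 - 4·-3 = 10
Inverse = (1/10)·[[1, -4], [3, -2]]
        = [[1/10, -2/5], [3/10, -1/5]]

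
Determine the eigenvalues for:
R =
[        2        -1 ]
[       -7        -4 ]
λ = -5, 3

Solve det(R - λI) = 0. For a 2×2 matrix the characteristic equation is λ² - (trace)λ + det = 0.
trace(R) = a + d = 2 - 4 = -2.
det(R) = a*d - b*c = (2)*(-4) - (-1)*(-7) = -8 - 7 = -15.
Characteristic equation: λ² - (-2)λ + (-15) = 0.
Discriminant = (-2)² - 4*(-15) = 4 + 60 = 64.
λ = (-2 ± √64) / 2 = (-2 ± 8) / 2 = -5, 3.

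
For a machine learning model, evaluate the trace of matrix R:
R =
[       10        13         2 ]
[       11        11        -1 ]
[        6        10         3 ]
tr(R) = 10 + 11 + 3 = 24

The trace of a square matrix is the sum of its diagonal entries.
Diagonal entries of R: R[0][0] = 10, R[1][1] = 11, R[2][2] = 3.
tr(R) = 10 + 11 + 3 = 24.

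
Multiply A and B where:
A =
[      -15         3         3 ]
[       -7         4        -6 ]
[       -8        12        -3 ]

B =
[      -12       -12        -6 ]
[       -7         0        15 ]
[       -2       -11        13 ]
AB =
[      153       147       174 ]
[       68       150        24 ]
[       18       129       189 ]

Matrix multiplication: (AB)[i][j] = sum over k of A[i][k] * B[k][j].
  (AB)[0][0] = (-15)*(-12) + (3)*(-7) + (3)*(-2) = 153
  (AB)[0][1] = (-15)*(-12) + (3)*(0) + (3)*(-11) = 147
  (AB)[0][2] = (-15)*(-6) + (3)*(15) + (3)*(13) = 174
  (AB)[1][0] = (-7)*(-12) + (4)*(-7) + (-6)*(-2) = 68
  (AB)[1][1] = (-7)*(-12) + (4)*(0) + (-6)*(-11) = 150
  (AB)[1][2] = (-7)*(-6) + (4)*(15) + (-6)*(13) = 24
  (AB)[2][0] = (-8)*(-12) + (12)*(-7) + (-3)*(-2) = 18
  (AB)[2][1] = (-8)*(-12) + (12)*(0) + (-3)*(-11) = 129
  (AB)[2][2] = (-8)*(-6) + (12)*(15) + (-3)*(13) = 189
AB =
[      153       147       174 ]
[       68       150        24 ]
[       18       129       189 ]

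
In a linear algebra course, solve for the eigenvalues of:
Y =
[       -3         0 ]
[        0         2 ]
λ = -3, 2

Solve det(Y - λI) = 0. For a 2×2 matrix the characteristic equation is λ² - (trace)λ + det = 0.
trace(Y) = a + d = -3 + 2 = -1.
det(Y) = a*d - b*c = (-3)*(2) - (0)*(0) = -6 - 0 = -6.
Characteristic equation: λ² - (-1)λ + (-6) = 0.
Discriminant = (-1)² - 4*(-6) = 1 + 24 = 25.
λ = (-1 ± √25) / 2 = (-1 ± 5) / 2 = -3, 2.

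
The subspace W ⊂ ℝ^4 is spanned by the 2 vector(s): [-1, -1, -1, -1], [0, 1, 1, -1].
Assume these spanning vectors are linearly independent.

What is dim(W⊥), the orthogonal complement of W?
dim(W⊥) = 2

For any subspace W of ℝ^n, dim(W) + dim(W⊥) = n (the whole-space dimension).
Here the given 2 vectors are linearly independent, so dim(W) = 2.
Thus dim(W⊥) = n - dim(W) = 4 - 2 = 2.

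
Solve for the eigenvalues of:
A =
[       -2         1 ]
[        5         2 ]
λ = -3, 3

Solve det(A - λI) = 0. For a 2×2 matrix the characteristic equation is λ² - (trace)λ + det = 0.
trace(A) = a + d = -2 + 2 = 0.
det(A) = a*d - b*c = (-2)*(2) - (1)*(5) = -4 - 5 = -9.
Characteristic equation: λ² - (0)λ + (-9) = 0.
Discriminant = (0)² - 4*(-9) = 0 + 36 = 36.
λ = (0 ± √36) / 2 = (0 ± 6) / 2 = -3, 3.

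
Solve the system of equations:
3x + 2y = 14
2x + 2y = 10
x = 4, y = 1

Use elimination (row reduction):
Equation 1: 3x + 2y = 14.
Equation 2: 2x + 2y = 10.
Multiply Eq1 by 2 and Eq2 by 3: 6x + 4y = 28;  6x + 6y = 30.
Subtract: (2)y = 2, so y = 1.
Back-substitute into Eq1: 3x + 2*(1) = 14, so x = 4.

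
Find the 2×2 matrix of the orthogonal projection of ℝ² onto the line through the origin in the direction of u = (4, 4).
[[1/2, 1/2], [1/2, 1/2]]

The orthogonal projection onto the line spanned by a nonzero vector u = (a, b) has matrix P = (u uᵀ) / (uᵀ u) = (1/(a² + b²)) · [[a², ab], [ab, b²]].
Here u = (4, 4), so a² + b² = 16 + 16 = 32.
P = (1/32) · [[16, 16], [16, 16]] = [[1/2, 1/2], [1/2, 1/2]].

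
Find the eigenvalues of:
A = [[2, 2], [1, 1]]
λ = 0, 3

Solve det(A - λI) = 0. For a 2×2 matrix this is λ² - (trace)λ + det = 0.
trace(A) = 2 + 1 = 3.
det(A) = (2)*(1) - (2)*(1) = 2 - 2 = 0.
Characteristic equation: λ² - (3)λ + (0) = 0.
Discriminant: (3)² - 4*(0) = 9 - 0 = 9.
Roots: λ = (3 ± √9) / 2 = 0, 3.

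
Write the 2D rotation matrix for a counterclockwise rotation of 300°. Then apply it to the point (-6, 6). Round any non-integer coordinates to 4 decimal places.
R = [[1/2, √3/2], [-√3/2, 1/2]]; R·(-6, 6) = (2.1962, 8.1962)

Rotation matrix formula: R(θ) = [[cos θ, -sin θ], [sin θ, cos θ]]
For θ = 300°:
cos(300°) = 1/2
sin(300°) = -√3/2
R = [[1/2, √3/2], [-√3/2, 1/2]]
Apply to (-6, 6): [1/2·-6 + (√3/2)·6, -√3/2·-6 + 1/2·6] = (2.1962, 8.1962)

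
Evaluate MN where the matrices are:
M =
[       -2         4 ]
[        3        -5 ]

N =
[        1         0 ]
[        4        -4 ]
MN =
[       14       -16 ]
[      -17        20 ]

Matrix multiplication: (MN)[i][j] = sum over k of M[i][k] * N[k][j].
  (MN)[0][0] = (-2)*(1) + (4)*(4) = 14
  (MN)[0][1] = (-2)*(0) + (4)*(-4) = -16
  (MN)[1][0] = (3)*(1) + (-5)*(4) = -17
  (MN)[1][1] = (3)*(0) + (-5)*(-4) = 20
MN =
[       14       -16 ]
[      -17        20 ]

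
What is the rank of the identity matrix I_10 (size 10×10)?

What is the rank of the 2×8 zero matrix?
rank(I_10) = 10, rank(0) = 0

The identity I_10 has 10 columns that are the standard basis vectors e_1, …, e_10. These are linearly independent, so all 10 columns are pivots and rank(I_10) = 10.
The 2×8 zero matrix has every entry zero, so every row is the zero row and there are no pivots; rank(0) = 0.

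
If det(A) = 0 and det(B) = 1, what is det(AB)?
0

Use the multiplicative property of determinants: det(AB) = det(A)*det(B).
det(AB) = (0)*(1) = 0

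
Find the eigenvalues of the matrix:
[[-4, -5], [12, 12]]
λ = 2 and λ = 6

Characteristic equation: det(A - λI) = 0
λ² - (trace)λ + (det) = 0
λ² - (8)λ + (12) = 0
λ² - 8λ + 12 = 0
Solving: λ = 2, 6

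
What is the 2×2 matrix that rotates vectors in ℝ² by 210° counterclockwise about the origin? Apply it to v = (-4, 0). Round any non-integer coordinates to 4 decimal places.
R = [[-√3/2, 1/2], [-1/2, -√3/2]]; R·v = (3.4641, 2.0000)

A counterclockwise rotation by angle θ in ℝ² has matrix R(θ) = [[cos θ, -sin θ], [sin θ, cos θ]].
For θ = 210°: cos θ = -√3/2, sin θ = -1/2.
R(210°) = [[-√3/2, 1/2], [-1/2, -√3/2]].
R·v = [-√3/2·-4 + (1/2)·0, -1/2·-4 + -√3/2·0] = (3.4641, 2.0000).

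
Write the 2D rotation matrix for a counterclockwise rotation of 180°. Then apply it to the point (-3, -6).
R = [[-1, 0], [0, -1]]; R·(-3, -6) = (3, 6)

Rotation matrix formula: R(θ) = [[cos θ, -sin θ], [sin θ, cos θ]]
For θ = 180°:
cos(180°) = -1
sin(180°) = 0
R = [[-1, 0], [0, -1]]
Apply to (-3, -6): [-1·-3 + (0)·-6, 0·-3 + -1·-6] = (3, 6)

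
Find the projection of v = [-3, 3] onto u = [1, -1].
[-3, 3]

The projection of v onto u is proj_u(v) = ((v·u) / (u·u)) · u.
v·u = (-3)*(1) + (3)*(-1) = -6.
u·u = (1)*(1) + (-1)*(-1) = 2.
coefficient = -6 / 2 = -3.
proj_u(v) = -3 · [1, -1] = [-3, 3].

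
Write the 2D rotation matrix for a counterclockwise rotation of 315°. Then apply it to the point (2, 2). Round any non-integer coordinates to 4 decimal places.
R = [[√2/2, √2/2], [-√2/2, √2/2]]; R·(2, 2) = (2.8284, 0.0000)

Rotation matrix formula: R(θ) = [[cos θ, -sin θ], [sin θ, cos θ]]
For θ = 315°:
cos(315°) = √2/2
sin(315°) = -√2/2
R = [[√2/2, √2/2], [-√2/2, √2/2]]
Apply to (2, 2): [√2/2·2 + (√2/2)·2, -√2/2·2 + √2/2·2] = (2.8284, 0.0000)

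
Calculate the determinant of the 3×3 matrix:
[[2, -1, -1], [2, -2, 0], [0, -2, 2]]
0

Expansion along first row:
det = 2·det([[-2,0],[-2,2]]) - -1·det([[2,0],[0,2]]) + -1·det([[2,-2],[0,-2]])
    = 2·(-2·2 - 0·-2) - -1·(2·2 - 0·0) + -1·(2·-2 - -2·0)
    = 2·-4 - -1·4 + -1·-4
    = -8 + 4 + 4 = 0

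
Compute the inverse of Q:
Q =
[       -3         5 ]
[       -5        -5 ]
det(Q) = 40
Q⁻¹ =
[     -1/8      -1/8 ]
[      1/8     -3/40 ]

For a 2×2 matrix Q = [[a, b], [c, d]] with det(Q) ≠ 0, Q⁻¹ = (1/det(Q)) * [[d, -b], [-c, a]].
det(Q) = (-3)*(-5) - (5)*(-5) = 15 + 25 = 40.
Q⁻¹ = (1/40) * [[-5, -5], [5, -3]].
Dividing each entry by 40 and reducing:
Q⁻¹ =
[     -1/8      -1/8 ]
[      1/8     -3/40 ]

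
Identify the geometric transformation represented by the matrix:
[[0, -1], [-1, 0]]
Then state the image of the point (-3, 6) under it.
reflection across the line y = -x; image of (-3, 6) is (-6, 3)

This is a symmetric orthogonal matrix with determinant -1, which characterizes a reflection in ℝ².
The matrix [[0, -1], [-1, 0]] represents: reflection across the line y = -x.
Applying it to (-3, 6): [0·-3 + -1·6, -1·-3 + 0·6] = (-6, 3).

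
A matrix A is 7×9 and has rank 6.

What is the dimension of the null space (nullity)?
3

The rank-nullity theorem for an m×n matrix states:
rank(A) + nullity(A) = n (the number of columns).
Here n = 9 and rank(A) = 6, so nullity(A) = 9 - 6 = 3.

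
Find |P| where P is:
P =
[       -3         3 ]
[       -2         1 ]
det(P) = 3

For a 2×2 matrix [[a, b], [c, d]], det = a*d - b*c.
det(P) = (-3)*(1) - (3)*(-2) = -3 + 6 = 3.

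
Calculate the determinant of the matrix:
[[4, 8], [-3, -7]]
-4

For a 2×2 matrix [[a, b], [c, d]], det = ad - bc
det = (4)(-7) - (8)(-3) = -28 - -24 = -4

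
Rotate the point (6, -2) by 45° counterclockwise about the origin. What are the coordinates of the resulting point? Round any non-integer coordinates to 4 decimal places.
(5.6569, 2.8284)

Rotation matrix R(θ) = [[cos θ, -sin θ], [sin θ, cos θ]]; for θ = 45°:
R = [[√2/2, -√2/2], [√2/2, √2/2]]
Result: R × [6, -2]ᵀ = [√2/2·6 + (-√2/2)·-2, √2/2·6 + (√2/2)·-2]ᵀ = (5.6569, 2.8284)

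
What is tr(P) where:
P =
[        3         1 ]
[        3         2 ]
tr(P) = 3 + 2 = 5

The trace of a square matrix is the sum of its diagonal entries.
Diagonal entries of P: P[0][0] = 3, P[1][1] = 2.
tr(P) = 3 + 2 = 5.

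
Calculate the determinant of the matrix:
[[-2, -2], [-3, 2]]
-10

For a 2×2 matrix [[a, b], [c, d]], det = ad - bc
det = (-2)(2) - (-2)(-3) = -4 - 6 = -10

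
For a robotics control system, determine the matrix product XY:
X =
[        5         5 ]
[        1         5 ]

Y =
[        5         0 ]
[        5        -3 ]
XY =
[       50       -15 ]
[       30       -15 ]

Matrix multiplication: (XY)[i][j] = sum over k of X[i][k] * Y[k][j].
  (XY)[0][0] = (5)*(5) + (5)*(5) = 50
  (XY)[0][1] = (5)*(0) + (5)*(-3) = -15
  (XY)[1][0] = (1)*(5) + (5)*(5) = 30
  (XY)[1][1] = (1)*(0) + (5)*(-3) = -15
XY =
[       50       -15 ]
[       30       -15 ]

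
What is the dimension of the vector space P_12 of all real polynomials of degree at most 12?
Dimension = 13

A polynomial of degree at most 12 can be written as a₀ + a₁x + a₂x² + … + a_12x^12, with 13 free coefficients a₀, …, a_12.
The set {1, x, x², …, x^12} is a basis: it spans P_12 (every such polynomial is a linear combination of these) and is linearly independent (a polynomial is zero iff all its coefficients are zero).
Therefore dim(P_12) = 12 + 1 = 13.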